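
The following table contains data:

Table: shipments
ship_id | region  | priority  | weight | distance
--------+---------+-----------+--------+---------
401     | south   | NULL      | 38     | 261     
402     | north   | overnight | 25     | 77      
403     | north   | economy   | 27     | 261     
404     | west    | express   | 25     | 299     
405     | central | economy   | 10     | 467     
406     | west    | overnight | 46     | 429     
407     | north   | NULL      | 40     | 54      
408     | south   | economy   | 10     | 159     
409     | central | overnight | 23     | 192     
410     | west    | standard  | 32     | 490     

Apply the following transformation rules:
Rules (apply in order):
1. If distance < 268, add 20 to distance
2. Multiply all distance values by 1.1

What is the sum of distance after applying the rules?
3089.9

Step 1: Apply Rule 1 - Add 20 to records with distance < 268
  - 6 records affected: 1004 + (6 × 20) = 1124
  - Unaffected records: 1685
  - Sum after Rule 1: 2809
Step 2: Apply Rule 2 - Multiply all by 1.1
  - 2809 × 1.1 = 3089.9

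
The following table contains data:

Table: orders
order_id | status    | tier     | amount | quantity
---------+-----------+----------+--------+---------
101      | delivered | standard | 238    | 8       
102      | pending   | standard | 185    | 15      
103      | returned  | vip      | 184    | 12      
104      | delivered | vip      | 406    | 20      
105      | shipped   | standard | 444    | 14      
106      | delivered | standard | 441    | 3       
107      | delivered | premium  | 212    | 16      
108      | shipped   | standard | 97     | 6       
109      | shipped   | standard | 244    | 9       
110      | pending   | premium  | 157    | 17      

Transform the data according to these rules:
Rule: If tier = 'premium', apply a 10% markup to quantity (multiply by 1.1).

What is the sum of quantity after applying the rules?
123.3

Step 1: Records with tier = 'premium' have total quantity = 33
Step 2: Apply multiplier: 33 × 1.1 = 36.3
Step 3: Other records total: 87
Step 4: Final sum = 36.3 + 87 = 123.3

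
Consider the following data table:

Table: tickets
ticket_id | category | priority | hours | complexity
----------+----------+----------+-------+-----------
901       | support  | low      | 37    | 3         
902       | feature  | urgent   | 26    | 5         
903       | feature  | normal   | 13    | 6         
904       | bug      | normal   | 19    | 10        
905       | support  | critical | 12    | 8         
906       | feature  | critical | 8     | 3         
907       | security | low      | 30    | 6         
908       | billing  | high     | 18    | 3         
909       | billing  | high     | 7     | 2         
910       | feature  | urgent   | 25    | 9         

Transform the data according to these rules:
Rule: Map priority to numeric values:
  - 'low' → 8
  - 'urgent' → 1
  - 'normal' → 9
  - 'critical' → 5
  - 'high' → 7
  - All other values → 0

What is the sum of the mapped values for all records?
60

Step 1: Apply mapping to each record
Step 2: Count by status:
  'low': 2 records × 8 = 16
  'urgent': 2 records × 1 = 2
  'normal': 2 records × 9 = 18
  'critical': 2 records × 5 = 10
  'high': 2 records × 7 = 14
Step 3: Sum all mapped values = 60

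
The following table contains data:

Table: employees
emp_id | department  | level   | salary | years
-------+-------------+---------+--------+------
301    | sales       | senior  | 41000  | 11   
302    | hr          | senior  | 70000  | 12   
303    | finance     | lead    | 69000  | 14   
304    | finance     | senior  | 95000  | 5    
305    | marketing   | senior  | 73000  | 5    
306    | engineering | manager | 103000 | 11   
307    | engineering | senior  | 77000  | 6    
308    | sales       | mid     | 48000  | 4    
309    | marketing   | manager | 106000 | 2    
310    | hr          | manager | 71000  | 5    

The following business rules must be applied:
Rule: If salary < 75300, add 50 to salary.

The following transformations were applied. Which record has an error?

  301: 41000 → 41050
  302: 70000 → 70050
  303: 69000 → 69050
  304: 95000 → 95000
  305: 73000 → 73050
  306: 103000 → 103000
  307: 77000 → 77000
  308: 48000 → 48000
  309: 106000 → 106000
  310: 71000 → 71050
Record 308 has an error. The correct transformed value should be 48050, not 48000.

Step 1: Check each record against the rule
Step 2: Record 308 has salary = 48000
Step 3: Since 48000 < 75300, the bonus should have been applied
Step 4: Correct value = 48050, but claimed value = 48000
Conclusion: Record 308 has the error.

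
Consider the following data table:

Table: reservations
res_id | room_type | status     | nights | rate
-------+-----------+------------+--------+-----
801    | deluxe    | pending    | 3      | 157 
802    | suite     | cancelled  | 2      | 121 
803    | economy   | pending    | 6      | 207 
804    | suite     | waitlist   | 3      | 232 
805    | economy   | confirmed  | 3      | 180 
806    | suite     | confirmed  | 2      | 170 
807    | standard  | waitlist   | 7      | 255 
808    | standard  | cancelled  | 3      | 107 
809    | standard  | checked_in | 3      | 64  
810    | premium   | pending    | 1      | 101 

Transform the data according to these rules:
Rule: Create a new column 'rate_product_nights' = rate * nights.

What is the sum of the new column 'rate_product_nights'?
5930

Step 1: For each record, compute rate * nights
Example calculations:
  157 * 3 = 471
  121 * 2 = 242
  207 * 6 = 1242
  ...
Step 2: Sum all derived values
Step 3: Total = 5930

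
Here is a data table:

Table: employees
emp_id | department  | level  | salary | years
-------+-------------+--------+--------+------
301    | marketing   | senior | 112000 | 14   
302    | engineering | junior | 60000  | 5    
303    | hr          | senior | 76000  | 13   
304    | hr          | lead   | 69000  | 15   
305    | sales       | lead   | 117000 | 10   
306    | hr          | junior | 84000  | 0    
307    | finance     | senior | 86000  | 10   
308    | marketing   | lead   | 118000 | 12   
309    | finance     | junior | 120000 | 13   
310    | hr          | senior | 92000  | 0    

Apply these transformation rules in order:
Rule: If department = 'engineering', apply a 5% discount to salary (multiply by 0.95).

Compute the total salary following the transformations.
931000.0

Step 1: Records with department = 'engineering' have total salary = 60000
Step 2: Apply multiplier: 60000 × 0.95 = 57000.0
Step 3: Other records total: 874000
Step 4: Final sum = 57000.0 + 874000 = 931000.0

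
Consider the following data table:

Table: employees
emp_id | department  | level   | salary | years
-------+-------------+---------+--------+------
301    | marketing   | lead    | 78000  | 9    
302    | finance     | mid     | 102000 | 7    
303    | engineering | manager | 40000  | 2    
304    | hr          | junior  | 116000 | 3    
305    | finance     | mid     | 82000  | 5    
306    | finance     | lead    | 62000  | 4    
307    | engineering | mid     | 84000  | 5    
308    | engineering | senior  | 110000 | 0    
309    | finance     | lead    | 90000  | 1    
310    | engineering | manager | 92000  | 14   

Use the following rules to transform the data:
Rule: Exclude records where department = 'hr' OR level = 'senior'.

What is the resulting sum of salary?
630000

Step 1: Find records where department = 'hr' OR level = 'senior'
Step 2: 2 records match, summing to 226000
Step 3: Original sum: 856000
Step 4: Remaining sum = 856000 - 226000 = 630000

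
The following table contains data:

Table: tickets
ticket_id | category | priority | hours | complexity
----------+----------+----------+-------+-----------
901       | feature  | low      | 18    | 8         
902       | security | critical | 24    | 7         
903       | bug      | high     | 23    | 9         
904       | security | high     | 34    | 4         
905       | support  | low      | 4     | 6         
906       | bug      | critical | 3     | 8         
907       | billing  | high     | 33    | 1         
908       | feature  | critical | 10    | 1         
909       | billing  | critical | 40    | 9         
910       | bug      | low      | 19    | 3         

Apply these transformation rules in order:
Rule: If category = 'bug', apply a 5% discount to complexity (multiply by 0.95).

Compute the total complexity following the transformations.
55.0

Step 1: Records with category = 'bug' have total complexity = 20
Step 2: Apply multiplier: 20 × 0.95 = 19.0
Step 3: Other records total: 36
Step 4: Final sum = 19.0 + 36 = 55.0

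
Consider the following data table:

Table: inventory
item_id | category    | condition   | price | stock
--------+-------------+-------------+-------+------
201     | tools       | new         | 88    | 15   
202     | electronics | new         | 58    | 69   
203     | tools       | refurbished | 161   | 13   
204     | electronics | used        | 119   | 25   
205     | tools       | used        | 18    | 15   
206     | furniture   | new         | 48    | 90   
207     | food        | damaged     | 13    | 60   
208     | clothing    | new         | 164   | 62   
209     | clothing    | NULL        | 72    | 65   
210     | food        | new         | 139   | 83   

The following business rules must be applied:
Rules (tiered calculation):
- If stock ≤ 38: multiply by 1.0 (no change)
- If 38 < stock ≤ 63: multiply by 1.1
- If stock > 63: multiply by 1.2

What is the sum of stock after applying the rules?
570.6

Step 1: Tier 1 (stock ≤ 38): 4 records, sum = 68 × 1.0 = 68.0
Step 2: Tier 2 (38 < stock ≤ 63): 2 records, sum = 122 × 1.1 = 134.2
Step 3: Tier 3 (stock > 63): 4 records, sum = 307 × 1.2 = 368.4
Step 4: Final sum = 68.0 + 134.2 + 368.4 = 570.6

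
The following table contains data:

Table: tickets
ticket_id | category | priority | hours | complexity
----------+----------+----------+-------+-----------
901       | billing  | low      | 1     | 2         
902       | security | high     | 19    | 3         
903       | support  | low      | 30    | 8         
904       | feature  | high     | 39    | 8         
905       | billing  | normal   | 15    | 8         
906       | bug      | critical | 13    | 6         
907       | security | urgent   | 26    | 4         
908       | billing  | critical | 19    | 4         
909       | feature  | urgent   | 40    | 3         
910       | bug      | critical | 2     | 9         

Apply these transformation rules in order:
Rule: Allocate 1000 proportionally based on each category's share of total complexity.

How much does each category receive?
billing: 254.55, bug: 272.73, feature: 200.0, security: 127.27, support: 145.45

Step 1: Calculate total complexity = 55
Step 2: Calculate each category's proportion:
  billing: 14/55 = 25.45% → 254.55
  bug: 15/55 = 27.27% → 272.73
  feature: 11/55 = 20.00% → 200.0
  security: 7/55 = 12.73% → 127.27
  support: 8/55 = 14.55% → 145.45
Step 3: Verify: sum of allocations ≈ 1000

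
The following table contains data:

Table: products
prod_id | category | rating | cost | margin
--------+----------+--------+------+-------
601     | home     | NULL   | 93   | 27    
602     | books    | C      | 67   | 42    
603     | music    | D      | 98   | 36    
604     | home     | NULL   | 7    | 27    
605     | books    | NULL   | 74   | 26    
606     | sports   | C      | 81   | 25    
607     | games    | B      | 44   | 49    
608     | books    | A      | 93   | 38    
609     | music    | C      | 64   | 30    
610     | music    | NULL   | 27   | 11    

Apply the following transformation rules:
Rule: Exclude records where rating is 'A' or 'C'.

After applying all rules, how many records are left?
6

Step 1: Count records to exclude
  - 1 (A) + 3 (C) = 4 records
Step 2: Total records: 10
Step 3: Remaining = 10 - 4 = 6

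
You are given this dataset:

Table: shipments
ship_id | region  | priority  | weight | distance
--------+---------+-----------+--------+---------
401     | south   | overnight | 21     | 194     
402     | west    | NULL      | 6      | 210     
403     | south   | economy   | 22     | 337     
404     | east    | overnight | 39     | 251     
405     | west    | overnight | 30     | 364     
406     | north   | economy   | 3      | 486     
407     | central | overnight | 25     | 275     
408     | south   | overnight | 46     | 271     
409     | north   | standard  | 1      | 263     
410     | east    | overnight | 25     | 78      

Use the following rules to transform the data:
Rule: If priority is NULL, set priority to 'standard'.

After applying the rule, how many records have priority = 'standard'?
2

Step 1: Count records where priority IS NULL
Step 2: Found 1 records with NULL priority
Step 3: These records will have priority set to 'standard'
Step 4: Records already having priority = 'standard': 1
Step 5: Answer: 1 + 1 = 2 records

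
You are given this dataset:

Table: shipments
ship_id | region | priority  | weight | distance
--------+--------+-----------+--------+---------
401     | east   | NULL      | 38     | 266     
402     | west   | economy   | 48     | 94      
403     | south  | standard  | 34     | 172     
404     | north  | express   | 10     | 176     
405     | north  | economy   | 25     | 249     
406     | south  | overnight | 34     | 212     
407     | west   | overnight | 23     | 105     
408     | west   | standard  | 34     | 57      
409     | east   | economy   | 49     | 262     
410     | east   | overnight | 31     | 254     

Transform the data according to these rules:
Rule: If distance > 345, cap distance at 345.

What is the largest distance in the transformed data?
266

Step 1: Original maximum distance = 266
Step 2: Check cap of 345 against maximum
Step 3: No records exceed the cap (max 266 <= cap 345), so no capping applies
Step 4: Maximum after transformation = 266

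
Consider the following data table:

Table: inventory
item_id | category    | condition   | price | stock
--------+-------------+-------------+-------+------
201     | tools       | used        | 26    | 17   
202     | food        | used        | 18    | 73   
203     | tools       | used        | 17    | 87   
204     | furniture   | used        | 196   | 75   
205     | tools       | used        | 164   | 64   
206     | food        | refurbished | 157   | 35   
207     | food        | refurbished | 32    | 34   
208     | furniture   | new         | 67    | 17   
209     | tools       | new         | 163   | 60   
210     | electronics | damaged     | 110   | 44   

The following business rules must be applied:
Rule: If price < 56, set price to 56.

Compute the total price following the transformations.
1081

Step 1: 4 records have price < 56
Step 2: These records originally summed to 93
Step 3: After setting to minimum: 4 × 56 = 224
Step 4: Unaffected records sum: 857
Step 5: Final sum = 224 + 857 = 1081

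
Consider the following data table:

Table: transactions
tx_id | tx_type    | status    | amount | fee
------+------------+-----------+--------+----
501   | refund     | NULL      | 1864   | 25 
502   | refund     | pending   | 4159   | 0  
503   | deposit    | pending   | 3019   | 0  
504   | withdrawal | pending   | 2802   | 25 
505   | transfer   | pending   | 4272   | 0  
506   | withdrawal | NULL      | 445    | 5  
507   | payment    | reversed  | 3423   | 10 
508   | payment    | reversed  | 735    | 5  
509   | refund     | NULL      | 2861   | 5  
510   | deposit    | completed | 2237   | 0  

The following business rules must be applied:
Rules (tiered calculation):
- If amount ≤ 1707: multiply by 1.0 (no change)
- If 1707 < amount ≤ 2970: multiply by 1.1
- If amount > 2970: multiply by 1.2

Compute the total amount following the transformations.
29768.0

Step 1: Tier 1 (amount ≤ 1707): 2 records, sum = 1180 × 1.0 = 1180.0
Step 2: Tier 2 (1707 < amount ≤ 2970): 4 records, sum = 9764 × 1.1 = 10740.4
Step 3: Tier 3 (amount > 2970): 4 records, sum = 14873 × 1.2 = 17847.6
Step 4: Final sum = 1180.0 + 10740.4 + 17847.6 = 29768.0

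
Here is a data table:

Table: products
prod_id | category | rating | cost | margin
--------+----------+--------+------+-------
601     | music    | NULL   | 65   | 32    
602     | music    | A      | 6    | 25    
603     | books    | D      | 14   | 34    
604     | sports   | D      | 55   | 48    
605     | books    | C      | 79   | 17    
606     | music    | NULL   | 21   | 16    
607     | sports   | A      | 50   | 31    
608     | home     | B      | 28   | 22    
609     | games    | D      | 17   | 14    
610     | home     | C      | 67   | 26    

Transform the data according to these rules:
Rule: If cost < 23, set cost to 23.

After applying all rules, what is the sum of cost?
436

Step 1: 4 records have cost < 23
Step 2: These records originally summed to 58
Step 3: After setting to minimum: 4 × 23 = 92
Step 4: Unaffected records sum: 344
Step 5: Final sum = 92 + 344 = 436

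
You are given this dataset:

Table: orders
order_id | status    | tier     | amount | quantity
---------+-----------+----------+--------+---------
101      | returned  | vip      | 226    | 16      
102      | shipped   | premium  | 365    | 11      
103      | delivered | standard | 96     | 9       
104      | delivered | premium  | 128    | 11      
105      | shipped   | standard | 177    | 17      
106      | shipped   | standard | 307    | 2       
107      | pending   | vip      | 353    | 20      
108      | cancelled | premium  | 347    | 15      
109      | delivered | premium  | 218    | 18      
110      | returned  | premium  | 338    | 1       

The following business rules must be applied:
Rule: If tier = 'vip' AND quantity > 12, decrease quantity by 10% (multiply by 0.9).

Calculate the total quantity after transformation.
116.4

Step 1: Find records where tier = 'vip' AND quantity > 12
Step 2: 2 records match, summing to 36
Step 3: After multiplier: 36 × 0.9 = 32.4
Step 4: Unaffected records sum: 84
Step 5: Final sum = 32.4 + 84 = 116.4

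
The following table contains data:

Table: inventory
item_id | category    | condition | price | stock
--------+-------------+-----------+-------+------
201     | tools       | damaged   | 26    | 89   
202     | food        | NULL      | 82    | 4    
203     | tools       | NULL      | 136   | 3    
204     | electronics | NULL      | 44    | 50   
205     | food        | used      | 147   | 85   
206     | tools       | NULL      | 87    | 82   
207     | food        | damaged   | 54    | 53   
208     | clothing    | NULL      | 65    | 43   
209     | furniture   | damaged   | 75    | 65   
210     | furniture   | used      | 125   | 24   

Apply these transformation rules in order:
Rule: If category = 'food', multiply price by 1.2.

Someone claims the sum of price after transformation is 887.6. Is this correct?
No, the correct result is 897.6.

Step 1: Calculate the correct sum after transformation
Step 2: Apply multiplier 1.2 to records where category = 'food'
Step 3: Correct result = 897.6
Step 4: Claimed result = 887.6
Step 5: 897.6 ≠ 887.6
Conclusion: The claimed result is incorrect. The correct answer is 897.6.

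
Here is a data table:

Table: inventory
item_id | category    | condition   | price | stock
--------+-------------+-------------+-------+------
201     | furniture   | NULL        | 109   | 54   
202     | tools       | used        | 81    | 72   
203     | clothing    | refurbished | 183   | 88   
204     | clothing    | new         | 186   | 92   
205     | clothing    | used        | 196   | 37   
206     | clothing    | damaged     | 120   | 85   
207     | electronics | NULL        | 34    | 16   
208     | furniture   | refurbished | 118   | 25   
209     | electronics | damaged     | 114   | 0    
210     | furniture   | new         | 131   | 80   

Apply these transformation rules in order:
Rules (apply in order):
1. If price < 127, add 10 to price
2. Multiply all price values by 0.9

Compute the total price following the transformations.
1198.8

Step 1: Apply Rule 1 - Add 10 to records with price < 127
  - 6 records affected: 576 + (6 × 10) = 636
  - Unaffected records: 696
  - Sum after Rule 1: 1332
Step 2: Apply Rule 2 - Multiply all by 0.9
  - 1332 × 0.9 = 1198.8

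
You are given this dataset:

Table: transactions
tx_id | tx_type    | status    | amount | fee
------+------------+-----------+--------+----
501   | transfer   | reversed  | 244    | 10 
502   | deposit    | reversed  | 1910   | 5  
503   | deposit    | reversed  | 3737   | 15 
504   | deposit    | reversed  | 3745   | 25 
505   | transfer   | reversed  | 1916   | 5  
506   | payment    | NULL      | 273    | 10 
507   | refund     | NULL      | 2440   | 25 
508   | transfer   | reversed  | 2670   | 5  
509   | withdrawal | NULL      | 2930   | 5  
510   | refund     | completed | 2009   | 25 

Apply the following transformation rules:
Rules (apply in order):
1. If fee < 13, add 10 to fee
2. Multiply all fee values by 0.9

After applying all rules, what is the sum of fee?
171.0

Step 1: Apply Rule 1 - Add 10 to records with fee < 13
  - 6 records affected: 40 + (6 × 10) = 100
  - Unaffected records: 90
  - Sum after Rule 1: 190
Step 2: Apply Rule 2 - Multiply all by 0.9
  - 190 × 0.9 = 171.0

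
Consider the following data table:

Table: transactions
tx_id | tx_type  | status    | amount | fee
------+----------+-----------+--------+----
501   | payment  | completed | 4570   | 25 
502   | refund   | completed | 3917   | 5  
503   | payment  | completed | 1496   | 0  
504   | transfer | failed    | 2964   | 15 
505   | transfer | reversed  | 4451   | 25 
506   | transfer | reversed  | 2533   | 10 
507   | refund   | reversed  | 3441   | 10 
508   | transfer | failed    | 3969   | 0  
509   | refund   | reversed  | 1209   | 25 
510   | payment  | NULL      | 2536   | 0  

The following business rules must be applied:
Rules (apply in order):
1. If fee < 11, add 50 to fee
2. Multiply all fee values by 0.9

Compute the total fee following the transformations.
373.5

Step 1: Apply Rule 1 - Add 50 to records with fee < 11
  - 6 records affected: 25 + (6 × 50) = 325
  - Unaffected records: 90
  - Sum after Rule 1: 415
Step 2: Apply Rule 2 - Multiply all by 0.9
  - 415 × 0.9 = 373.5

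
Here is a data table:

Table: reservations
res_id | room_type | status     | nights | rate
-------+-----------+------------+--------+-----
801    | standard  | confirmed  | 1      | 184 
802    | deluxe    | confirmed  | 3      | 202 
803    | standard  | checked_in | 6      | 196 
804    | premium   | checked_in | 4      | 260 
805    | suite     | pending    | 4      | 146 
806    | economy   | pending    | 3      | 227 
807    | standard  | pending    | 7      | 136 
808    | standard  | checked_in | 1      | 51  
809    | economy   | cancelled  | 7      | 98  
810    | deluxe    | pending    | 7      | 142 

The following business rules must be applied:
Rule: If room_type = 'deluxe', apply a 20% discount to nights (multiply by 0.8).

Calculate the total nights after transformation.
41.0

Step 1: Records with room_type = 'deluxe' have total nights = 10
Step 2: Apply multiplier: 10 × 0.8 = 8.0
Step 3: Other records total: 33
Step 4: Final sum = 8.0 + 33 = 41.0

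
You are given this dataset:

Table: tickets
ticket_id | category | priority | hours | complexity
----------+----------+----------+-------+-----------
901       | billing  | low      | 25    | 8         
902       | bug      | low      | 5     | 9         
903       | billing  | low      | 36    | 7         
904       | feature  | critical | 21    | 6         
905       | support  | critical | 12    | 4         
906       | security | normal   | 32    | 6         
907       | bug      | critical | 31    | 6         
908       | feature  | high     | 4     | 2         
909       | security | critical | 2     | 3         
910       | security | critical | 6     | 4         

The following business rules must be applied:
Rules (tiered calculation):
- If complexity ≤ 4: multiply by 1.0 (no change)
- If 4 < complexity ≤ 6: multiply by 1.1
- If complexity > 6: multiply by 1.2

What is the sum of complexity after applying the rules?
61.6

Step 1: Tier 1 (complexity ≤ 4): 4 records, sum = 13 × 1.0 = 13.0
Step 2: Tier 2 (4 < complexity ≤ 6): 3 records, sum = 18 × 1.1 = 19.8
Step 3: Tier 3 (complexity > 6): 3 records, sum = 24 × 1.2 = 28.8
Step 4: Final sum = 13.0 + 19.8 + 28.8 = 61.6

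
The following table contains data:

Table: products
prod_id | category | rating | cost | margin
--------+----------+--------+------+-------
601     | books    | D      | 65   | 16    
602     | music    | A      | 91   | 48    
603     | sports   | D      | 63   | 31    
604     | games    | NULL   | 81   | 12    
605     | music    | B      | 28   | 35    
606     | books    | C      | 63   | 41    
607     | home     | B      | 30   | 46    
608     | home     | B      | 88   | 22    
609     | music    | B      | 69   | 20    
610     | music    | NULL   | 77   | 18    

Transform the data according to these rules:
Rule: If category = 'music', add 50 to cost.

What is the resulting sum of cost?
855

Step 1: Count records where category = 'music': 4
Step 2: Total bonus added: 4 × 50 = 200
Step 3: Original sum of cost: 655
Step 4: Final sum = 655 + 200 = 855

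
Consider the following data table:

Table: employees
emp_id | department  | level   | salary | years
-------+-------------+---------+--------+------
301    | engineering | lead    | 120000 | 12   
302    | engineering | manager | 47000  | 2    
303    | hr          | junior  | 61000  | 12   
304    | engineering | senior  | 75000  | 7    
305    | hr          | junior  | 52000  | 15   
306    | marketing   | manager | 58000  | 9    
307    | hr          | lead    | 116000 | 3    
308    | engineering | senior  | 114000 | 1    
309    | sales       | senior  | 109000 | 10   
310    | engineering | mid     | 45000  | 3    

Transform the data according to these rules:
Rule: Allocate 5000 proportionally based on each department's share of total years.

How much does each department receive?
engineering: 1689.19, hr: 2027.03, marketing: 608.11, sales: 675.68

Step 1: Calculate total years = 74
Step 2: Calculate each department's proportion:
  engineering: 25/74 = 33.78% → 1689.19
  hr: 30/74 = 40.54% → 2027.03
  marketing: 9/74 = 12.16% → 608.11
  sales: 10/74 = 13.51% → 675.68
Step 3: Verify: sum of allocations ≈ 5000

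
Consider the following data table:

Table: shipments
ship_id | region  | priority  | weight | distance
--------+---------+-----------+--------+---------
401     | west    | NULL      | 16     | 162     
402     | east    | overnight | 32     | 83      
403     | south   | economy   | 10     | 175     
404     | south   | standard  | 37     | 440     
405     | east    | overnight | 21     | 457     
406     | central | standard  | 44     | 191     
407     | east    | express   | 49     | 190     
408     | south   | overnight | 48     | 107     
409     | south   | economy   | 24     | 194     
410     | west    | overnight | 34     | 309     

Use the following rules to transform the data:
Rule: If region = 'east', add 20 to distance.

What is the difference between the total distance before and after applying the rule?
60

Step 1: Original sum of distance = 2308
Step 2: 3 records have region = 'east'
Step 3: Each affected record changes by 20
Step 4: Total change = 3 × 20 = 60
Step 5: New sum = 2308 + 60 = 2368
Step 6: Difference = |2368 - 2308| = 60
        (Sum increased by 60)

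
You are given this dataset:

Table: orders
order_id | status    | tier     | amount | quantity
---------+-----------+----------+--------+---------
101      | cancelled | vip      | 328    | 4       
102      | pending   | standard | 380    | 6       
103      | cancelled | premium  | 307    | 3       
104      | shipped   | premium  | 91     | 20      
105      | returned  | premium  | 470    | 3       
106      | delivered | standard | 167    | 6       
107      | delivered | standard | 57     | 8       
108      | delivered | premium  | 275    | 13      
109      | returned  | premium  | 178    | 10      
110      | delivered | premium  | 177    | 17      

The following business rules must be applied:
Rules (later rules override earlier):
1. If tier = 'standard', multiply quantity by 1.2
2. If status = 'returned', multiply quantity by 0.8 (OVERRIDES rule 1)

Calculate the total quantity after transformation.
91.4

Step 1: Rule 2 takes priority for records with status = 'returned'
  - 2 records: 13 × 0.8 = 10.4
Step 2: Rule 1 applies to remaining records with tier = 'standard'
  - 3 records: 20 × 1.2 = 24.0
Step 3: Other records unchanged: 57
Step 4: Final sum = 10.4 + 24.0 + 57 = 91.4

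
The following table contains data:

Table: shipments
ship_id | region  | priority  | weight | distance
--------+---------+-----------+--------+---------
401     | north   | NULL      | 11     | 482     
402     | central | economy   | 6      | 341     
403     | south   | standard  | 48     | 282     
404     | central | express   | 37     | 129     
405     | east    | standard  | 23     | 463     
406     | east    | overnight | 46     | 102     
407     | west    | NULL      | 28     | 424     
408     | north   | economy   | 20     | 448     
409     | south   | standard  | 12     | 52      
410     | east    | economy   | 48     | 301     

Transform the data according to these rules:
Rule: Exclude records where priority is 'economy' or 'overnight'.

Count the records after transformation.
6

Step 1: Count records to exclude
  - 3 (economy) + 1 (overnight) = 4 records
Step 2: Total records: 10
Step 3: Remaining = 10 - 4 = 6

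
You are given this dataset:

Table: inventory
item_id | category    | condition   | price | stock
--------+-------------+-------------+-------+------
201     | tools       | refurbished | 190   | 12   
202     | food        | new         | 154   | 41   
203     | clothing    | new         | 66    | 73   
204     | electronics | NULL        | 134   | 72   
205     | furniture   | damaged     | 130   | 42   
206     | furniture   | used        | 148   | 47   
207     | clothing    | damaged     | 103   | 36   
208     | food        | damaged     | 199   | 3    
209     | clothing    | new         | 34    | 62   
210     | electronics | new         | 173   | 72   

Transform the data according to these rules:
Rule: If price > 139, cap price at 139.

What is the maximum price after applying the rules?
139

Step 1: Original maximum price = 199
Step 2: Apply cap at 139
Step 3: 5 records had price > 139 and were capped
Step 4: Maximum after transformation = 139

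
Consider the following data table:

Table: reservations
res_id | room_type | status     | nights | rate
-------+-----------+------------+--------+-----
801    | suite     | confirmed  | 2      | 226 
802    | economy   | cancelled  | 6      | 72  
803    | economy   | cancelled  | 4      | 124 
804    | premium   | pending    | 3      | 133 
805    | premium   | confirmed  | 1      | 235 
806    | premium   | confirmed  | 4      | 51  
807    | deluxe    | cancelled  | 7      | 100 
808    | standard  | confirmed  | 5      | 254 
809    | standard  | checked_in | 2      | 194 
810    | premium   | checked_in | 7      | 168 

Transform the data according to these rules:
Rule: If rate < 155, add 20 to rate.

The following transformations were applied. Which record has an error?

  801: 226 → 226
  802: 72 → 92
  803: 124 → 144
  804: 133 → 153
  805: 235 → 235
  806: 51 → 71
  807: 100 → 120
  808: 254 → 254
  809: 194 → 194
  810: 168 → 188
Record 810 has an error. The correct transformed value should be 168, not 188.

Step 1: Check each record against the rule
Step 2: Record 810 has rate = 168
Step 3: Since 168 >= 155, the bonus should not have been applied
Step 4: Correct value = 168, but claimed value = 188
Conclusion: Record 810 has the error.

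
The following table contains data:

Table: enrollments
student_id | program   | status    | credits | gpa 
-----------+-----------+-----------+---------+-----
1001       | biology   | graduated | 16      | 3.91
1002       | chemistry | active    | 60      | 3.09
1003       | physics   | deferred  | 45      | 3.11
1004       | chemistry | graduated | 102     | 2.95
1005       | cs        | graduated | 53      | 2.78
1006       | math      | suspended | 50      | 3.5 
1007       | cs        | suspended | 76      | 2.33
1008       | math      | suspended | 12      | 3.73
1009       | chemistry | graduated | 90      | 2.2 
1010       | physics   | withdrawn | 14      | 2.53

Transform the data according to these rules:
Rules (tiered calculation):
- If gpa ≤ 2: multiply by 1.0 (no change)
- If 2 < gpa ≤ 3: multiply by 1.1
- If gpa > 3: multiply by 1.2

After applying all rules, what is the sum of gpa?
34.88

Step 1: Tier 1 (gpa ≤ 2): 0 records, sum = 0 × 1.0 = 0.0
Step 2: Tier 2 (2 < gpa ≤ 3): 5 records, sum = 12.79 × 1.1 = 14.07
Step 3: Tier 3 (gpa > 3): 5 records, sum = 17.34 × 1.2 = 20.81
Step 4: Final sum = 0.0 + 14.07 + 20.81 = 34.88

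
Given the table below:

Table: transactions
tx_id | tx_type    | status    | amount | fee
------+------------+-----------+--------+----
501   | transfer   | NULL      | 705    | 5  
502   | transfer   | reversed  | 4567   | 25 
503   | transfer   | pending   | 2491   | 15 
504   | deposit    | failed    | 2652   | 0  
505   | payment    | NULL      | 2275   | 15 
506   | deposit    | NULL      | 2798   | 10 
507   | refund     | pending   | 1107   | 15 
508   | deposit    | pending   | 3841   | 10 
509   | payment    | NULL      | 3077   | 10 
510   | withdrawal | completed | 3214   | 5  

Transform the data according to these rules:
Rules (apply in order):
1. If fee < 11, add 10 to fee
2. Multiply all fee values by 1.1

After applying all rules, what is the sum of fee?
187.0

Step 1: Apply Rule 1 - Add 10 to records with fee < 11
  - 6 records affected: 40 + (6 × 10) = 100
  - Unaffected records: 70
  - Sum after Rule 1: 170
Step 2: Apply Rule 2 - Multiply all by 1.1
  - 170 × 1.1 = 187.0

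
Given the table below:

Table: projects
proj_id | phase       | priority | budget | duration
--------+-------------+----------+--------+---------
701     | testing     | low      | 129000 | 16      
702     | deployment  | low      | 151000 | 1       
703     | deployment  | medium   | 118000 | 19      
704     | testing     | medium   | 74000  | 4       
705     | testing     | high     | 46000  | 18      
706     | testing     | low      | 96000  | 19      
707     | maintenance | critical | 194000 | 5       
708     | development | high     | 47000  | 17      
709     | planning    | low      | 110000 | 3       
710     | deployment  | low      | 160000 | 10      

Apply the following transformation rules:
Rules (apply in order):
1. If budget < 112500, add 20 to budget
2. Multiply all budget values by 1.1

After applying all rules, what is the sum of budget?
1237610.0

Step 1: Apply Rule 1 - Add 20 to records with budget < 112500
  - 5 records affected: 373000 + (5 × 20) = 373100
  - Unaffected records: 752000
  - Sum after Rule 1: 1125100
Step 2: Apply Rule 2 - Multiply all by 1.1
  - 1125100 × 1.1 = 1237610.0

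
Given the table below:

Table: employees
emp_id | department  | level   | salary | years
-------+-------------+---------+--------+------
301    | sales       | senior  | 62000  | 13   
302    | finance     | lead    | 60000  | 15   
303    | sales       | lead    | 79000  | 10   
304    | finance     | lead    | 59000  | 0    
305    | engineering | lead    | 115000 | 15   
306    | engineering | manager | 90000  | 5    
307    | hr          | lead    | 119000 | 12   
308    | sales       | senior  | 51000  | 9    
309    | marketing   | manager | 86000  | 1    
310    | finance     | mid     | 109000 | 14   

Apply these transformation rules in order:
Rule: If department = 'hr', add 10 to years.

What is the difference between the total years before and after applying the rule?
10

Step 1: Original sum of years = 94
Step 2: 1 records have department = 'hr'
Step 3: Each affected record changes by 10
Step 4: Total change = 1 × 10 = 10
Step 5: New sum = 94 + 10 = 104
Step 6: Difference = |104 - 94| = 10
        (Sum increased by 10)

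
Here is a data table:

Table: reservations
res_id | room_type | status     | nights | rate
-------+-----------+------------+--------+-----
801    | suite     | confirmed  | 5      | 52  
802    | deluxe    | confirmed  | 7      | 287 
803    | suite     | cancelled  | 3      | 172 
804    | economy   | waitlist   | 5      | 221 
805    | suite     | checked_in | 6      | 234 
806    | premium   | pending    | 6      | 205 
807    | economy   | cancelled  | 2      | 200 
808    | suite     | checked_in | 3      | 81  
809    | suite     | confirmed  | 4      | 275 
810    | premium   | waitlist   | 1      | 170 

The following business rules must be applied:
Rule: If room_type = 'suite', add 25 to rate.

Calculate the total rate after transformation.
2022

Step 1: Count records where room_type = 'suite': 5
Step 2: Total bonus added: 5 × 25 = 125
Step 3: Original sum of rate: 1897
Step 4: Final sum = 1897 + 125 = 2022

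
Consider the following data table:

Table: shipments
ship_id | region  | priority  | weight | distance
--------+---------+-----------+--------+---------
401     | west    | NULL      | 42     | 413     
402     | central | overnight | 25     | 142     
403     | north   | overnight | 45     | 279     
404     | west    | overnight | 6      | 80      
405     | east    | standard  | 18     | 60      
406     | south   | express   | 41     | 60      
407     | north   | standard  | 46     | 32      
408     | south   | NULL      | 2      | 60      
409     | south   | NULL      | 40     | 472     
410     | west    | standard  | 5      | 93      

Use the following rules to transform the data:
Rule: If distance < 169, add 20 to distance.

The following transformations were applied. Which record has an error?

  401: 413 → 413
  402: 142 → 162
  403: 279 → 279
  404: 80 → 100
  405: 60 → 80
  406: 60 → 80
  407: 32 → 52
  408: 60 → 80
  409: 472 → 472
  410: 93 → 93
Record 410 has an error. The correct transformed value should be 113, not 93.

Step 1: Check each record against the rule
Step 2: Record 410 has distance = 93
Step 3: Since 93 < 169, the bonus should have been applied
Step 4: Correct value = 113, but claimed value = 93
Conclusion: Record 410 has the error.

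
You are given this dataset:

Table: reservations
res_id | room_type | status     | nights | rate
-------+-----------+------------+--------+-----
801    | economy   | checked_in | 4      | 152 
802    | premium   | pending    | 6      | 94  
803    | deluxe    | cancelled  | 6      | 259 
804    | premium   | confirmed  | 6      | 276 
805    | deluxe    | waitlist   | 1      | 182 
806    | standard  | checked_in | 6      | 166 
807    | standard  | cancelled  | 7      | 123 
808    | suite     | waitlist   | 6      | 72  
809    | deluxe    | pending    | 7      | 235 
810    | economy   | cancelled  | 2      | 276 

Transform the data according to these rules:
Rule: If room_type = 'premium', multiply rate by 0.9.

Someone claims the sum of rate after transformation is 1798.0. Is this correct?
Yes, the result is correct.

Step 1: Calculate the correct sum after transformation
Step 2: Apply multiplier 0.9 to records where room_type = 'premium'
Step 3: Correct result = 1798.0
Step 4: Claimed result = 1798.0
Step 5: 1798.0 = 1798.0 ✓
Conclusion: The claimed result is correct.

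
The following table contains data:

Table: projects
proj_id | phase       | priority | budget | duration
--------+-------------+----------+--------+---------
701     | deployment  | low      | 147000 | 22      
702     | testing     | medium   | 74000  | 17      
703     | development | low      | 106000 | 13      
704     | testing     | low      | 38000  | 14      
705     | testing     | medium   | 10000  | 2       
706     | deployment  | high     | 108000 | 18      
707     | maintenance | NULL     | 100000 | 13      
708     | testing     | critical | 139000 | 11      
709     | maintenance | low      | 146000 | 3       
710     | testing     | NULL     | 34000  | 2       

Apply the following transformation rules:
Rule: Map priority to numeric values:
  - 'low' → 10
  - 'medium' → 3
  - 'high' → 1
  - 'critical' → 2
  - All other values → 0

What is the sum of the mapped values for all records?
49

Step 1: Apply mapping to each record
Step 2: Count by status:
  'low': 4 records × 10 = 40
  'medium': 2 records × 3 = 6
  'high': 1 records × 1 = 1
  'critical': 1 records × 2 = 2
Step 3: Sum all mapped values = 49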